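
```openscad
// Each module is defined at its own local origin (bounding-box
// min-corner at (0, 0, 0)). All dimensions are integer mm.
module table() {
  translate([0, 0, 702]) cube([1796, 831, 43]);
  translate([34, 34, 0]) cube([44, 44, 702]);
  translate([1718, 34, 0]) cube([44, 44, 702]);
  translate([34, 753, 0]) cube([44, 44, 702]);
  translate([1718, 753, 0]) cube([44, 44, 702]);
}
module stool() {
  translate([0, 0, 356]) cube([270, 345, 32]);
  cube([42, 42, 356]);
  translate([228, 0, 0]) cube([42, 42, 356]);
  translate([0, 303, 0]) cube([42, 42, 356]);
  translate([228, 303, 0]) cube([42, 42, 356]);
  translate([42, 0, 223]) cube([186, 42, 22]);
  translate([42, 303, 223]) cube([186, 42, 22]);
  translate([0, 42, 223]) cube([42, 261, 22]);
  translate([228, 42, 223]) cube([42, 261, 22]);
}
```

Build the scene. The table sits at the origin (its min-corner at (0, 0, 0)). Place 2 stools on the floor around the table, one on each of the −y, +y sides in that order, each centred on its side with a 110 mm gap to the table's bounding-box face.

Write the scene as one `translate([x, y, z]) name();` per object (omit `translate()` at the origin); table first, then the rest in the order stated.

table();
translate([763, -455, 0]) stool();
translate([763, 941, 0]) stool();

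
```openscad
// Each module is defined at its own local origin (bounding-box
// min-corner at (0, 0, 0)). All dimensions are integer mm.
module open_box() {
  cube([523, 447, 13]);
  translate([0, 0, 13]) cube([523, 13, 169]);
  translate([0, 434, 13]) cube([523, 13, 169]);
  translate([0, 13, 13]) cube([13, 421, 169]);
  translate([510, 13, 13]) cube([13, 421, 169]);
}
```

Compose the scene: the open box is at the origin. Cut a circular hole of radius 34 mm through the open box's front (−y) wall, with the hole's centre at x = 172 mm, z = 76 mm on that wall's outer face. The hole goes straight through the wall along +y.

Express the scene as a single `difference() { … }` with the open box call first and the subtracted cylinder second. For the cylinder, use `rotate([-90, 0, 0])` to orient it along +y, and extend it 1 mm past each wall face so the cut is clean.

difference() {
  open_box();
  translate([172, -1, 76]) rotate([-90, 0, 0]) cylinder(h = 15, r = 34);
}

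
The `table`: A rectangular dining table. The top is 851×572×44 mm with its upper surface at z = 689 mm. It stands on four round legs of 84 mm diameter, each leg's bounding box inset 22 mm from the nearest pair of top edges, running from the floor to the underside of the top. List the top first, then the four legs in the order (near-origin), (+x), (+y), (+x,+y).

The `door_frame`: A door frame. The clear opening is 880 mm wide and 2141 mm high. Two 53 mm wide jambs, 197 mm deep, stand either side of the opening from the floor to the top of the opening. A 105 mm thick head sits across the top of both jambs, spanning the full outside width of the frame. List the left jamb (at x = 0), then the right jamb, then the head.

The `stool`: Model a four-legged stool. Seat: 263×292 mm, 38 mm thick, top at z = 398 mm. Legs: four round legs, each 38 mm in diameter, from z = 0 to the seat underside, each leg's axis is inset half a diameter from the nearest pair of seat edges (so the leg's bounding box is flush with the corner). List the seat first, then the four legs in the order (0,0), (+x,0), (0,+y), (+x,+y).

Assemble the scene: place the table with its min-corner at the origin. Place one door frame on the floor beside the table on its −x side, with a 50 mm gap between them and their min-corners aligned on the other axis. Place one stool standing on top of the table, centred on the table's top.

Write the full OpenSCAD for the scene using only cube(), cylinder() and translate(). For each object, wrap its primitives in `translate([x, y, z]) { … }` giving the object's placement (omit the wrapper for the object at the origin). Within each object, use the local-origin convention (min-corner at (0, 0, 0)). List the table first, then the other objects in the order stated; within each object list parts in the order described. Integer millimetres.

translate([0, 0, 645]) cube([851, 572, 44]);
translate([64, 64, 0]) cylinder(h = 645, r = 42);
translate([787, 64, 0]) cylinder(h = 645, r = 42);
translate([64, 508, 0]) cylinder(h = 645, r = 42);
translate([787, 508, 0]) cylinder(h = 645, r = 42);
translate([-1036, 0, 0]) {
  cube([53, 197, 2141]);
  translate([933, 0, 0]) cube([53, 197, 2141]);
  translate([0, 0, 2141]) cube([986, 197, 105]);
}
translate([294, 140, 689]) {
  translate([0, 0, 360]) cube([263, 292, 38]);
  translate([19, 19, 0]) cylinder(h = 360, r = 19);
  translate([244, 19, 0]) cylinder(h = 360, r = 19);
  translate([19, 273, 0]) cylinder(h = 360, r = 19);
  translate([244, 273, 0]) cylinder(h = 360, r = 19);
}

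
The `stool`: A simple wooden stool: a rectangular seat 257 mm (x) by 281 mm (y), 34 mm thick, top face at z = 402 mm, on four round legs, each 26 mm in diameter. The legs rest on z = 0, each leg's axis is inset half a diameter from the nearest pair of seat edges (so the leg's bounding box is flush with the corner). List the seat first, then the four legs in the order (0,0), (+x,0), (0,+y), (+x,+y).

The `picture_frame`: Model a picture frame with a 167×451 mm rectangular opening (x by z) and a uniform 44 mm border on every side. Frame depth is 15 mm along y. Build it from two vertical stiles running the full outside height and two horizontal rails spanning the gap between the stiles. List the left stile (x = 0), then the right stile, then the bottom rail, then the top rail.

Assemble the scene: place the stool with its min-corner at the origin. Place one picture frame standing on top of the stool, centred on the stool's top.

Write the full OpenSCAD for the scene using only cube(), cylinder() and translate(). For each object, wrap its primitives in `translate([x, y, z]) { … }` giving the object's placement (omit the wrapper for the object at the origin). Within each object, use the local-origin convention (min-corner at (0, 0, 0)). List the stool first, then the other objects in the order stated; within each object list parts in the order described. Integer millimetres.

translate([0, 0, 368]) cube([257, 281, 34]);
translate([13, 13, 0]) cylinder(h = 368, r = 13);
translate([244, 13, 0]) cylinder(h = 368, r = 13);
translate([13, 268, 0]) cylinder(h = 368, r = 13);
translate([244, 268, 0]) cylinder(h = 368, r = 13);
translate([1, 133, 402]) {
  cube([44, 15, 539]);
  translate([211, 0, 0]) cube([44, 15, 539]);
  translate([44, 0, 0]) cube([167, 15, 44]);
  translate([44, 0, 495]) cube([167, 15, 44]);
}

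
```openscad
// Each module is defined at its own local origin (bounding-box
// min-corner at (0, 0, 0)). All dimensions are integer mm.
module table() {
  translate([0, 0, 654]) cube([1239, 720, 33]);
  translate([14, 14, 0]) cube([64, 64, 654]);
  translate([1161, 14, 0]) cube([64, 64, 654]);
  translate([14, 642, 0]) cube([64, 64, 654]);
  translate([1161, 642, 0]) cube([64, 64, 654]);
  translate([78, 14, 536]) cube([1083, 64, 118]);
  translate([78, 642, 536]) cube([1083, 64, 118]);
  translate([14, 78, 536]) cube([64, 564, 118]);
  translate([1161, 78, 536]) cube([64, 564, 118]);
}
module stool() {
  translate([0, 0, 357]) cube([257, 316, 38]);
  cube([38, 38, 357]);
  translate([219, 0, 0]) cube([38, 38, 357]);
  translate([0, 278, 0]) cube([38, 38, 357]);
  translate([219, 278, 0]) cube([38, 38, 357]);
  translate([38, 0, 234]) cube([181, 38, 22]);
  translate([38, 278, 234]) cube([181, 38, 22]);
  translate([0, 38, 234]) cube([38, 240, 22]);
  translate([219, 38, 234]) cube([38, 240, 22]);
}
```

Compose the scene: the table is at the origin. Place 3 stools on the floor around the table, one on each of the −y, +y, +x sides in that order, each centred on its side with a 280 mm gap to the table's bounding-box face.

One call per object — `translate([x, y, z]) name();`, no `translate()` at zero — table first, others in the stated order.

table();
translate([491, -596, 0]) stool();
translate([491, 1000, 0]) stool();
translate([1519, 202, 0]) stool();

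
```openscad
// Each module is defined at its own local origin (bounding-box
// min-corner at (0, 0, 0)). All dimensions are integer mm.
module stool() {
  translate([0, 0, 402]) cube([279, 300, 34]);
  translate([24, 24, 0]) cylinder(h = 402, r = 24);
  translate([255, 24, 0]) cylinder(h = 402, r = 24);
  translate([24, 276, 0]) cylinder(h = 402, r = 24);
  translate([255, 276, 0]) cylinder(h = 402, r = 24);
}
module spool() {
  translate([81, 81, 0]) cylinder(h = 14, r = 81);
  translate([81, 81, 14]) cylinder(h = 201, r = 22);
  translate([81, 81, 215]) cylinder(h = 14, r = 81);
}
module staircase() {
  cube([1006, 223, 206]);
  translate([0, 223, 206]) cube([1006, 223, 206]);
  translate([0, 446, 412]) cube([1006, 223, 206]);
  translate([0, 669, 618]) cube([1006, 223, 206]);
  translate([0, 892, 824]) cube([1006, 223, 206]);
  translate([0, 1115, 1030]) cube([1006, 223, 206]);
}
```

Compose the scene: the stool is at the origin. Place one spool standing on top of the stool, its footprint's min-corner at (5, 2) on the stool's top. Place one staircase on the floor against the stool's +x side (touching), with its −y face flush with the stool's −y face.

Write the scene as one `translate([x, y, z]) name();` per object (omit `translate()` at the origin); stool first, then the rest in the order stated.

stool();
translate([5, 2, 436]) spool();
translate([279, 0, 0]) staircase();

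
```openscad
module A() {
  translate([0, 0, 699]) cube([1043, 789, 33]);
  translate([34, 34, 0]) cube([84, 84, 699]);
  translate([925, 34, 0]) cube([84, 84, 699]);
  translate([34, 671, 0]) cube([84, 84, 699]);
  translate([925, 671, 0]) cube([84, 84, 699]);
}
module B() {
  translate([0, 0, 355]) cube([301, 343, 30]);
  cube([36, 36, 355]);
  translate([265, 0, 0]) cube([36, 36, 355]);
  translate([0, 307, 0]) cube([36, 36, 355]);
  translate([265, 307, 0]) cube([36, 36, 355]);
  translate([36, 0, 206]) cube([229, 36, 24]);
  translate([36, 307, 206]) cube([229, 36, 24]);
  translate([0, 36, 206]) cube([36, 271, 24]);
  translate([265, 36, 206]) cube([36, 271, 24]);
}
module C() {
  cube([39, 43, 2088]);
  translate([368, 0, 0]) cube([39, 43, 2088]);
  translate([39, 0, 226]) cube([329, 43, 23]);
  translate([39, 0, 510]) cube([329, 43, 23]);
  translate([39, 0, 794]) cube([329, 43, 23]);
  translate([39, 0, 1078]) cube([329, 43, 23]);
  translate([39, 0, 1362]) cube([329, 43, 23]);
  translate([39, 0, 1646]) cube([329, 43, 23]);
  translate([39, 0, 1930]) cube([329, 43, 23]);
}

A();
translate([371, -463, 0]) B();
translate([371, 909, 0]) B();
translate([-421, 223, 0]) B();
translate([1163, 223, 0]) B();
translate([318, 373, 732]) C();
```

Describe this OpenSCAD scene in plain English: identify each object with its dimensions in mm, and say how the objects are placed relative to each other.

A is a table: top 1043 mm (x) × 789 mm (y), 33 mm thick, upper face at z = 732 mm, on four 84×84 mm square legs, each inset 34 mm from the nearest pair of top edges, running from z = 0 to the bottom of the top.

B is a four-legged stool. The seat is 301×343 mm, 30 mm thick, top at z = 385 mm. It stands on four square legs, each 36×36 mm in cross-section, from z = 0 to the seat underside, each flush with a corner of the seat. Four stretchers, 36 mm wide and 24 mm tall, connect adjacent legs with their undersides at z = 206 mm, each running between the inner faces of the legs it joins and aligned with the legs' outer faces on the other axis.

C is a straight ladder. Two 39×43 mm vertical rails, 2088 mm tall, stand 407 mm apart (outside-to-outside) with their front faces coplanar on the −y side. 7 rungs, each 43 mm deep and 23 mm tall, span between the inner faces of the rails, front faces flush with the rails. The lowest rung's underside is at z = 226 mm and rungs are spaced 284 mm apart (underside to underside).

Four stools sit around the table at the −y, +y, −x, +x sides. The ladder is on top of the table, centred.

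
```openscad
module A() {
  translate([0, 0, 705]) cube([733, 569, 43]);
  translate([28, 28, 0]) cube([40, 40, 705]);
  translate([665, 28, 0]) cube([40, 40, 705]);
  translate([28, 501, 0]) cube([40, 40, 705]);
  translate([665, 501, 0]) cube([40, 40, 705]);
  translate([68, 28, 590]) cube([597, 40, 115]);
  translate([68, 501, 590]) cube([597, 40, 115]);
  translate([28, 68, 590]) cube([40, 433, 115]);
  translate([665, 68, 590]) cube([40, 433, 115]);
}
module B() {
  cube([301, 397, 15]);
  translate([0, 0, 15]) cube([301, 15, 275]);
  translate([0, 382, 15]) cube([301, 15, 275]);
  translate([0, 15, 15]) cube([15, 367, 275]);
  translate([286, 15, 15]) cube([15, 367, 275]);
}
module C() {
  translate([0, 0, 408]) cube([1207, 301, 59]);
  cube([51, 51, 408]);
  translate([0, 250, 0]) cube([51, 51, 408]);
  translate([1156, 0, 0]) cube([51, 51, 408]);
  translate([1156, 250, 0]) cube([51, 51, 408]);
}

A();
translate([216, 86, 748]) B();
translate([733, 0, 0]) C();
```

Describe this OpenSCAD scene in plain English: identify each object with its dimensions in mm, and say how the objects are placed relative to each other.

A is a rectangular dining table. The top is 733×569×43 mm with its upper surface at z = 748 mm. It stands on four 40×40 mm square legs, each inset 28 mm from the nearest pair of top edges, running from the floor to the underside of the top. Four apron rails, 40 mm thick and 115 mm tall, run between adjacent legs with their top edges flush with the underside of the top and their outer faces flush with the legs' outer faces.

B is an open storage box with external size 301×397×290 mm and wall thickness 15 mm (the base is also 15 mm thick). The base covers the whole footprint; the four walls stand on the base, with the y-facing walls full-width and the x-facing walls fitting between their inner faces.

C is a long wooden bench with a 1207 mm (x) × 301 mm (y) seat, 59 mm thick, its top surface 467 mm above the floor. Four 51 mm square legs at the seat corners, flush with the edges, run from z = 0 to the seat underside.

The open box is on top of the table, centred. The bench is against the table's +x side, with their −y faces flush.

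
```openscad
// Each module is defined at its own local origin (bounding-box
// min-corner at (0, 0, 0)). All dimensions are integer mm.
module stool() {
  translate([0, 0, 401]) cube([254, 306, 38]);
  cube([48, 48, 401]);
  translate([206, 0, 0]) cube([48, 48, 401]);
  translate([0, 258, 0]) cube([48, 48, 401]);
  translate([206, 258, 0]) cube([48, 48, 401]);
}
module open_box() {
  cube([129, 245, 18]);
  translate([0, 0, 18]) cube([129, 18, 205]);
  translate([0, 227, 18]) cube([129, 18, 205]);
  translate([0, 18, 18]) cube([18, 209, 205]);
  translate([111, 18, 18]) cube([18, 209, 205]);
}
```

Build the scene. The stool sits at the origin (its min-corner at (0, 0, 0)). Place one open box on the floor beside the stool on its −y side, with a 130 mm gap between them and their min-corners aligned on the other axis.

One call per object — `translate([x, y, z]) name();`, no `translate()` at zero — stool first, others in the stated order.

stool();
translate([0, -375, 0]) open_box();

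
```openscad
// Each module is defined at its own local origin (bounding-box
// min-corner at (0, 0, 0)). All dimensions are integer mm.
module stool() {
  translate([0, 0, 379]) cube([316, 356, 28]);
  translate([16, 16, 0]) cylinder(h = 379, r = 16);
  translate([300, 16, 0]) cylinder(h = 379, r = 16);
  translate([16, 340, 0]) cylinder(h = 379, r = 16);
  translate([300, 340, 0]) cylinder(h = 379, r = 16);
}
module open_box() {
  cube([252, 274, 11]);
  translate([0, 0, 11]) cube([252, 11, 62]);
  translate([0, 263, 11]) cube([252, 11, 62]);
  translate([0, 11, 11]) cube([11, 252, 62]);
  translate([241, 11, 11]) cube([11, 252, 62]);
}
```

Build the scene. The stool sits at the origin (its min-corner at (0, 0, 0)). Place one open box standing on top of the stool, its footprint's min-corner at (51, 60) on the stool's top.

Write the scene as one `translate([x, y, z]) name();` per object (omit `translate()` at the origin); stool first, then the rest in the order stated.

stool();
translate([51, 60, 407]) open_box();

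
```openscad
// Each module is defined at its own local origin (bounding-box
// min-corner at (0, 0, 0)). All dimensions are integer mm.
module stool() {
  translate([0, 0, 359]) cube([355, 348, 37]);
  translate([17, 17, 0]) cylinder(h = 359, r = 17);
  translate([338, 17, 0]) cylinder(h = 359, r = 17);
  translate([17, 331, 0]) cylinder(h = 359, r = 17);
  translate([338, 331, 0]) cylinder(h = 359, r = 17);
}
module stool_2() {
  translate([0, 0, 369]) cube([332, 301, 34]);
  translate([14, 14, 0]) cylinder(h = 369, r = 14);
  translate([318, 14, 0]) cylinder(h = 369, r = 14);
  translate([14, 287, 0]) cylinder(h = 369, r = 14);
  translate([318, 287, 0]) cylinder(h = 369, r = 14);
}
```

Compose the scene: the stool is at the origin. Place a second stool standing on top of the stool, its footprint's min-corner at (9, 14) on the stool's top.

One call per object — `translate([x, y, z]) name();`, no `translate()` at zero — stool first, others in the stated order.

stool();
translate([9, 14, 396]) stool_2();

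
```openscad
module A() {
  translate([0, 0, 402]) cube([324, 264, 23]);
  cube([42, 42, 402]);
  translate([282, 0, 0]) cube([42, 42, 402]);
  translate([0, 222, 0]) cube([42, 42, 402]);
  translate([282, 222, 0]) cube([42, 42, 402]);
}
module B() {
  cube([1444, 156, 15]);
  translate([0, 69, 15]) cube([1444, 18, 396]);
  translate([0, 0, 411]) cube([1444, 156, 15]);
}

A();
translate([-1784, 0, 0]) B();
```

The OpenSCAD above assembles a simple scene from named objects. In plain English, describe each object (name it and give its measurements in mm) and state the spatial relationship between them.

A is a four-legged stool. The seat is 324×264 mm, 23 mm thick, top at z = 425 mm. It stands on four square legs, each 42×42 mm in cross-section, from z = 0 to the seat underside, each flush with a corner of the seat.

B is an I-beam lying along x, 1444 mm long. Overall section height 426 mm. Two flanges 156 mm wide (y) and 15 mm thick, one on the floor and one at the top; a web 18 mm thick runs between them, centred on the flange width.

The I-beam is on the floor beside the stool on its −x side.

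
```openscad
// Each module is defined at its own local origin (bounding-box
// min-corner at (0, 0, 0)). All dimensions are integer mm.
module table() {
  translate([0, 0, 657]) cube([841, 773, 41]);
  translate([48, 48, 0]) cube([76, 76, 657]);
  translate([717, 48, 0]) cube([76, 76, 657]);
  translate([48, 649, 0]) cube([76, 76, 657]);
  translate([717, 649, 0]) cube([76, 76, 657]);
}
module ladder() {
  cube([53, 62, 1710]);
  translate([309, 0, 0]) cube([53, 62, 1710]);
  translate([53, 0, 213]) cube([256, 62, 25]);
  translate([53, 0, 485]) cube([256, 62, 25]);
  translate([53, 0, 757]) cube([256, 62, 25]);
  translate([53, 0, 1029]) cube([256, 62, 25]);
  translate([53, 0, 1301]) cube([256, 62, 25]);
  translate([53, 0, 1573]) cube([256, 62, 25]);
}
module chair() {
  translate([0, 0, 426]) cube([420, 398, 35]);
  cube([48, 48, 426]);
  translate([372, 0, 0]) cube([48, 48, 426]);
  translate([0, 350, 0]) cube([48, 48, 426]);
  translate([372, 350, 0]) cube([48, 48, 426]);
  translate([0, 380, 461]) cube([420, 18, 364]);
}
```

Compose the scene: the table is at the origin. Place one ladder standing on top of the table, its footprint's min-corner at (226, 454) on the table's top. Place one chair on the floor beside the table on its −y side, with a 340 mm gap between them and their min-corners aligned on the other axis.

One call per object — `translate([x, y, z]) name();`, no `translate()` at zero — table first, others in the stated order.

table();
translate([226, 454, 698]) ladder();
translate([0, -738, 0]) chair();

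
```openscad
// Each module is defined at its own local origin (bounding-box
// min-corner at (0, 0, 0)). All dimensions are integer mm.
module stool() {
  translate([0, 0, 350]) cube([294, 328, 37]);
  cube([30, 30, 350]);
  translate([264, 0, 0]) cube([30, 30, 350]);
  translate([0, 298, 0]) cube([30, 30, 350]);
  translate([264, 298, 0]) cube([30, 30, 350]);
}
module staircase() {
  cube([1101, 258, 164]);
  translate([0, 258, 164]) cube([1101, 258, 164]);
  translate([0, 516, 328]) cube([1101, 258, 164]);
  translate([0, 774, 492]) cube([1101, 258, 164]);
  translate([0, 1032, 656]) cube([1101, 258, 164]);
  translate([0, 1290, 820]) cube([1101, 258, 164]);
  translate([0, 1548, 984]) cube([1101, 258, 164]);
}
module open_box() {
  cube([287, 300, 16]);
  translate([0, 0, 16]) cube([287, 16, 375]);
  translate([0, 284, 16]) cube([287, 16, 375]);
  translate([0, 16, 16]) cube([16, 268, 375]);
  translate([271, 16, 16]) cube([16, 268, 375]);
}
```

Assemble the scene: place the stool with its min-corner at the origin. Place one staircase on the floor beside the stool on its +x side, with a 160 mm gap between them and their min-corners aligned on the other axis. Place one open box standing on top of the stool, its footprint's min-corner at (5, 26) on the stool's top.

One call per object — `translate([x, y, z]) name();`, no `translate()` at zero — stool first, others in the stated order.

stool();
translate([454, 0, 0]) staircase();
translate([5, 26, 387]) open_box();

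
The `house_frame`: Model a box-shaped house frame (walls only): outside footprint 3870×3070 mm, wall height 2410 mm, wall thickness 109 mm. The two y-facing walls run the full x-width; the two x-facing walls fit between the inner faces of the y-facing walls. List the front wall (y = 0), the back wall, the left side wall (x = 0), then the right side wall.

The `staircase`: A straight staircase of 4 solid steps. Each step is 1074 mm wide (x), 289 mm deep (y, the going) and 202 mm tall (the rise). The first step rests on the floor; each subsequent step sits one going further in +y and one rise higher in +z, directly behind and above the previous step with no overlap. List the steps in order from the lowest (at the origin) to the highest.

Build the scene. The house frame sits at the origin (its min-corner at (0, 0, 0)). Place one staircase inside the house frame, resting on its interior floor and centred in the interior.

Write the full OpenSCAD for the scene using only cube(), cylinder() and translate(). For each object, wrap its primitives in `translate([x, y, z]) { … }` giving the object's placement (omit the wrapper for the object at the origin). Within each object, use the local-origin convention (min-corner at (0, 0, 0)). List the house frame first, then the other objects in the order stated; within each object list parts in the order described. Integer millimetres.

cube([3870, 109, 2410]);
translate([0, 2961, 0]) cube([3870, 109, 2410]);
translate([0, 109, 0]) cube([109, 2852, 2410]);
translate([3761, 109, 0]) cube([109, 2852, 2410]);
translate([1398, 957, 0]) {
  cube([1074, 289, 202]);
  translate([0, 289, 202]) cube([1074, 289, 202]);
  translate([0, 578, 404]) cube([1074, 289, 202]);
  translate([0, 867, 606]) cube([1074, 289, 202]);
}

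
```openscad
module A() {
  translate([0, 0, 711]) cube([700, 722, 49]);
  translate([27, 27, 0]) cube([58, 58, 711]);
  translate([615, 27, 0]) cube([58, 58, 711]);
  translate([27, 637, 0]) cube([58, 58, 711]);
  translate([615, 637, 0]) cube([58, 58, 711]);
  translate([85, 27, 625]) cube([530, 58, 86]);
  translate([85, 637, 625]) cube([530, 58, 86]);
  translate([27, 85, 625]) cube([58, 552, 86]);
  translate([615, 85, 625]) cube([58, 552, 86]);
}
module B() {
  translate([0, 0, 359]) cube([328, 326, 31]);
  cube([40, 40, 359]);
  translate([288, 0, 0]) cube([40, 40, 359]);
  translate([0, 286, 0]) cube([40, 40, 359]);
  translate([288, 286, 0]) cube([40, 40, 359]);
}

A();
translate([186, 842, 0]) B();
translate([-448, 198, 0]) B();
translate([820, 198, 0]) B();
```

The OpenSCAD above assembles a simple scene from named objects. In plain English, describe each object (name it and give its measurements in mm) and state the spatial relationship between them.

A is a table: top 700 mm (x) × 722 mm (y), 49 mm thick, upper face at z = 760 mm, on four 58×58 mm square legs, each inset 27 mm from the nearest pair of top edges, running from z = 0 to the bottom of the top. Four apron rails, 58 mm thick and 86 mm tall, run between adjacent legs with their top edges flush with the underside of the top and their outer faces flush with the legs' outer faces.

B is a simple wooden stool: a rectangular seat 328 mm (x) by 326 mm (y), 31 mm thick, top face at z = 390 mm, on four square legs, each 40×40 mm in cross-section. The legs rest on z = 0, each flush with a corner of the seat.

Three stools sit around the table at the +y, −x, +x sides.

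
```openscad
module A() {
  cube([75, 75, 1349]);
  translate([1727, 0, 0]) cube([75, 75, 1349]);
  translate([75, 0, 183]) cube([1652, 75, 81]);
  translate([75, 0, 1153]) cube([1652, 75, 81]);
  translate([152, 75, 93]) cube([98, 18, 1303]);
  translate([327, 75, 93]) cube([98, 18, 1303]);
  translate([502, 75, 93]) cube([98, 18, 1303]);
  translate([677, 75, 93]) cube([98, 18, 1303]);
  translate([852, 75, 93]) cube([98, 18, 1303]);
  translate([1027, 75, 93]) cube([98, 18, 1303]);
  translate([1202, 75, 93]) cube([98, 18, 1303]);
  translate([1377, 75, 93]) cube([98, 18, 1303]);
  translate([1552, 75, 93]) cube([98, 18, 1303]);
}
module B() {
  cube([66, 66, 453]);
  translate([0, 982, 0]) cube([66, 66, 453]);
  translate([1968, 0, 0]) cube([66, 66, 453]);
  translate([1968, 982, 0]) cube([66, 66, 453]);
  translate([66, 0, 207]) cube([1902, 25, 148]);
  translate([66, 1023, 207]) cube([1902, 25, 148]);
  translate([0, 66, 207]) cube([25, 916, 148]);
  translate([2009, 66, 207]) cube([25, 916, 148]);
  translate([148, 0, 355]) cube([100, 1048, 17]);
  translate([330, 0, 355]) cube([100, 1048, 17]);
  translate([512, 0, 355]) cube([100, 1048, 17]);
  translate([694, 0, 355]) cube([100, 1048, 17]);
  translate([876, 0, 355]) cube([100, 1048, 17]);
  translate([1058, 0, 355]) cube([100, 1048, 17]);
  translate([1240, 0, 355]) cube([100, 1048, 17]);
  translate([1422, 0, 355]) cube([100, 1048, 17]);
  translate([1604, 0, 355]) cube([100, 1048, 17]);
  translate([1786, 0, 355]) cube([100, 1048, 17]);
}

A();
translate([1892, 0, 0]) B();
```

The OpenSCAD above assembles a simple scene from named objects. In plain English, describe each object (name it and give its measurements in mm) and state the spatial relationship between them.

A is a fence section. Two 75×75 mm posts, 1349 mm tall, stand on the floor with a clear span of 1652 mm between their inner faces. Two horizontal rails of 75×81 mm section span the gap between the posts with their undersides at z = 183 mm and z = 1153 mm, flush with the posts' −y face. 9 pickets, each 98 mm wide, 18 mm thick and 1303 mm tall, are fixed to the +y face of the rails with their bottoms at z = 93 mm, evenly spaced across the span with equal gaps (rounded down to the nearest mm) at the −x end and between each pair — any rounding remainder accumulates at the +x end.

B is a bed frame 2034 mm long (x) by 1048 mm wide (y). Four 66×66 mm corner posts, 453 mm tall, at the corners of the footprint. Four rails of 25 mm thickness and 148 mm height run between adjacent posts with their undersides at z = 207 mm, their outer faces flush with the outside of the frame (the two x-running rails run between the posts' inner faces; the two y-running rails run between the posts' inner faces). 10 slats, each 100 mm wide (x) and 17 mm thick, lie across the top of the two x-running rails, running the full 1048 mm width of the frame in y; the slats are evenly spaced along x between the inner faces of the end posts with equal gaps (rounded down to the nearest mm) at the −x end and between each pair — any rounding remainder accumulates at the +x end.

The bed frame is on the floor beside the fence section on its +x side.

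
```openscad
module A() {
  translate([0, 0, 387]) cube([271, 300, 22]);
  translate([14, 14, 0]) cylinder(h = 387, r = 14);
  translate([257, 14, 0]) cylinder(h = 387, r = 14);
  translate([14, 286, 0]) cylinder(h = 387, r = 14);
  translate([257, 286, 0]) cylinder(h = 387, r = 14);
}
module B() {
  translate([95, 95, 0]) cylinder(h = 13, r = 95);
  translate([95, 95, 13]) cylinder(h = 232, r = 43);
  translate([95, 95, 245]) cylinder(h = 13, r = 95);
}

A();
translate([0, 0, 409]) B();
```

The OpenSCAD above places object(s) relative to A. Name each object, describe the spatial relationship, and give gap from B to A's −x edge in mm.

The spool's min-x is at 0; the stool's min-x is 0; gap = 0 mm.

A is a stool. B is a spool. The spool is on top of the stool. The gap from the spool to the stool's −x edge is 0 mm.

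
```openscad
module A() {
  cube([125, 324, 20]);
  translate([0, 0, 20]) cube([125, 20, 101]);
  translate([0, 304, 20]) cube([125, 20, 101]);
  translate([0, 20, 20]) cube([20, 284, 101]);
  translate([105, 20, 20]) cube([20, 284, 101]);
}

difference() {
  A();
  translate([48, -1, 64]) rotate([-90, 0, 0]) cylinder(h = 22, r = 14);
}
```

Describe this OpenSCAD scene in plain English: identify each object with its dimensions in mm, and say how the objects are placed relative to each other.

A is an open-topped rectangular box: outside dimensions 125×324×121 mm, with a uniform wall and base thickness of 20 mm. The base is a full 125×324 slab on the floor; four walls sit on top of the base. The front and back walls (the −y and +y sides) span the full width; the two side walls fit between them.

The open box has a circular hole of radius 14 mm through its front wall, centred at (x = 48, z = 64).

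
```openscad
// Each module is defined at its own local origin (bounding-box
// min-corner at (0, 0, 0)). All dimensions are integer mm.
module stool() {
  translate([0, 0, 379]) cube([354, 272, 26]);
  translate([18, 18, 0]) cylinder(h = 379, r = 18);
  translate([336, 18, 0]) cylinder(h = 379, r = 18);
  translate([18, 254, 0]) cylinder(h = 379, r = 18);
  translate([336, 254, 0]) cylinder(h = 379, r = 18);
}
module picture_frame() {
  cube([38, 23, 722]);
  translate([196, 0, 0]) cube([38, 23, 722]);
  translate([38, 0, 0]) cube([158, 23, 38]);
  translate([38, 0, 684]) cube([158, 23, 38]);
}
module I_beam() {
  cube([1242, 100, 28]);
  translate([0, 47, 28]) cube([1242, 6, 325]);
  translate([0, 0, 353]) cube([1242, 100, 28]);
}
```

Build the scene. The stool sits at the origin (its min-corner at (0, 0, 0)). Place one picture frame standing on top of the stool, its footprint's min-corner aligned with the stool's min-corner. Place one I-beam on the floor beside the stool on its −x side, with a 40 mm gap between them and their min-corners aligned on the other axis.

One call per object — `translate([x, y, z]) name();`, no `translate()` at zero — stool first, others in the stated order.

stool();
translate([0, 0, 405]) picture_frame();
translate([-1282, 0, 0]) I_beam();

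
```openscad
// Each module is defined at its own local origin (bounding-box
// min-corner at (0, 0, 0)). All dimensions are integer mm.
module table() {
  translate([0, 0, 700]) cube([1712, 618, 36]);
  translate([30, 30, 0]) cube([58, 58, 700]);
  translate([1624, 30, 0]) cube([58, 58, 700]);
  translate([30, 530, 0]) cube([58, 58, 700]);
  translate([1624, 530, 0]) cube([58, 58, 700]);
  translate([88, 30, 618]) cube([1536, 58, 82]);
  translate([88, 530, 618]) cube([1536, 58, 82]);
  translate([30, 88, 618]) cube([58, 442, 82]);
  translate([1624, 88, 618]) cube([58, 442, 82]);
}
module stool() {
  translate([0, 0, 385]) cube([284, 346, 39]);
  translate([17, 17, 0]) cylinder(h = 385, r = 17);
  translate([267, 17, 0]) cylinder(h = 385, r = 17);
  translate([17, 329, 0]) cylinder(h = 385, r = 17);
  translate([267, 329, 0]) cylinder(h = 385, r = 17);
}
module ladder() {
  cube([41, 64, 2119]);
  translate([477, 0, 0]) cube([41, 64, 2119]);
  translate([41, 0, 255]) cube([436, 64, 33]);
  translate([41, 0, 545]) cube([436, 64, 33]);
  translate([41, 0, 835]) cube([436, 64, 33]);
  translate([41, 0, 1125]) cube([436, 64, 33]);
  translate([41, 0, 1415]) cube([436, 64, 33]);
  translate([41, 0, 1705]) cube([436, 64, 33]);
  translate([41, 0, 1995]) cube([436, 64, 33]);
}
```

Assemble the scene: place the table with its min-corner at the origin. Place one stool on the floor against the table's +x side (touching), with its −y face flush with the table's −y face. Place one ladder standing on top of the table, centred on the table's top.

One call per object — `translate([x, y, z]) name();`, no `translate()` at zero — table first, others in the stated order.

table();
translate([1712, 0, 0]) stool();
translate([597, 277, 736]) ladder();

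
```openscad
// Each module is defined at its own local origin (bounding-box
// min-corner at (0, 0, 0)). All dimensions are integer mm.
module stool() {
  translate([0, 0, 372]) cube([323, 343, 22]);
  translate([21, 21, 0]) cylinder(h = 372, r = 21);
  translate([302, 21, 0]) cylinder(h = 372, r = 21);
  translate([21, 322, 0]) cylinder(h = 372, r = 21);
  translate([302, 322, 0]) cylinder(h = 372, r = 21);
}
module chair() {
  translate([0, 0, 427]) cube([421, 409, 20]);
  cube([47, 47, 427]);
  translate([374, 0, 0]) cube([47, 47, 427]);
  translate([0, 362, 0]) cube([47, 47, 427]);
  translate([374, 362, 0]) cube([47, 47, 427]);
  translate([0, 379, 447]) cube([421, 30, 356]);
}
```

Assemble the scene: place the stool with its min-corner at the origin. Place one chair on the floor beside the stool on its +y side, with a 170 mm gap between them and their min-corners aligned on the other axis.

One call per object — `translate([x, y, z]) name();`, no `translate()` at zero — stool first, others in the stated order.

stool();
translate([0, 513, 0]) chair();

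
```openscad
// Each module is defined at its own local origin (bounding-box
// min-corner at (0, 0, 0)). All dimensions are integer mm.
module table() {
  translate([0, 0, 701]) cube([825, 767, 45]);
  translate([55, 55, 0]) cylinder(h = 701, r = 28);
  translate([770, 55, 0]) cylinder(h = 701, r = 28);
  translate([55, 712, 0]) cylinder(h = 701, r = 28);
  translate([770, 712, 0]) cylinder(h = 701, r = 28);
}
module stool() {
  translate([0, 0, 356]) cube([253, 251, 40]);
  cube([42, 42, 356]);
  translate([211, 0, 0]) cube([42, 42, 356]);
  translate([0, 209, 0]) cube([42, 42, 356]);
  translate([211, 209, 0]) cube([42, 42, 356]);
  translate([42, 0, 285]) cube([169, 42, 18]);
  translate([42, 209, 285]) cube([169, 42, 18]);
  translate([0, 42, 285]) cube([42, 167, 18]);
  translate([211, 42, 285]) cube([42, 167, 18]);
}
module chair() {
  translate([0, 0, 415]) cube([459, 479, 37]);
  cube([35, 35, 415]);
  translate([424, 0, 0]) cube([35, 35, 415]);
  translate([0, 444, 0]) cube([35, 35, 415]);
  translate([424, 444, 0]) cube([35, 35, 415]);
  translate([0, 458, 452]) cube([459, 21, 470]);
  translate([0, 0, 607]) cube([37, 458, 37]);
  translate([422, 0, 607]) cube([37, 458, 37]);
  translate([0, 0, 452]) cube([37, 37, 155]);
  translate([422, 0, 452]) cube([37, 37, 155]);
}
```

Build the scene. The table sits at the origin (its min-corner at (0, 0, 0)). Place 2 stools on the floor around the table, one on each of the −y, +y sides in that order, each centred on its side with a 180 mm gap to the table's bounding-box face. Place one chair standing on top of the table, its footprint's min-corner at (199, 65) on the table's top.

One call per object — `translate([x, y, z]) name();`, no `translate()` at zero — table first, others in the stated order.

table();
translate([286, -431, 0]) stool();
translate([286, 947, 0]) stool();
translate([199, 65, 746]) chair();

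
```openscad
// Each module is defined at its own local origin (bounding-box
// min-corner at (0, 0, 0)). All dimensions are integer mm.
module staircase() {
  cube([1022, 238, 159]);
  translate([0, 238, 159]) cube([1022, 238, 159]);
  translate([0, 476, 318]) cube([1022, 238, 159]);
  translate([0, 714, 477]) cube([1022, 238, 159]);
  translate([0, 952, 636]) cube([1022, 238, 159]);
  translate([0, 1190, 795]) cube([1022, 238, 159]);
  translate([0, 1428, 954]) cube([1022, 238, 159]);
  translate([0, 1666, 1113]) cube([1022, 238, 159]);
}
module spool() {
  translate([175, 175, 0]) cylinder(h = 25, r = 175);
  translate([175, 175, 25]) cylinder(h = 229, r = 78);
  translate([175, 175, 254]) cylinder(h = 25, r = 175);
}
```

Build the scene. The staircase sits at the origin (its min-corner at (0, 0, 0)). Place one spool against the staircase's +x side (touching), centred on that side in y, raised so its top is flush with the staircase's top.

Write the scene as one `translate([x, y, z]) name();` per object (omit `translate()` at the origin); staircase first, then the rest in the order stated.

staircase();
translate([1022, 777, 993]) spool();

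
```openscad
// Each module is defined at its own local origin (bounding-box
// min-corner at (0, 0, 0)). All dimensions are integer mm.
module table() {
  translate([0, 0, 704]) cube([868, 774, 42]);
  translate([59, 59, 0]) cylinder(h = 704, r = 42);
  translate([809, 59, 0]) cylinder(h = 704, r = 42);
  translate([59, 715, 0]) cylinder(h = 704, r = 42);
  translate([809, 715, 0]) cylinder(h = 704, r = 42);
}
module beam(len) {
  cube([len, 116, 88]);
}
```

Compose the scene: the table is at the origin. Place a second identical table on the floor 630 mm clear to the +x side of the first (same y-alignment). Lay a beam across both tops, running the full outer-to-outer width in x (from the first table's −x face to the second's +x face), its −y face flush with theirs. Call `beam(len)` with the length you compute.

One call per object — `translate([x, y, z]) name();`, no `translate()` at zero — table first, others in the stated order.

table();
translate([1498, 0, 0]) table();
translate([0, 0, 746]) beam(2366);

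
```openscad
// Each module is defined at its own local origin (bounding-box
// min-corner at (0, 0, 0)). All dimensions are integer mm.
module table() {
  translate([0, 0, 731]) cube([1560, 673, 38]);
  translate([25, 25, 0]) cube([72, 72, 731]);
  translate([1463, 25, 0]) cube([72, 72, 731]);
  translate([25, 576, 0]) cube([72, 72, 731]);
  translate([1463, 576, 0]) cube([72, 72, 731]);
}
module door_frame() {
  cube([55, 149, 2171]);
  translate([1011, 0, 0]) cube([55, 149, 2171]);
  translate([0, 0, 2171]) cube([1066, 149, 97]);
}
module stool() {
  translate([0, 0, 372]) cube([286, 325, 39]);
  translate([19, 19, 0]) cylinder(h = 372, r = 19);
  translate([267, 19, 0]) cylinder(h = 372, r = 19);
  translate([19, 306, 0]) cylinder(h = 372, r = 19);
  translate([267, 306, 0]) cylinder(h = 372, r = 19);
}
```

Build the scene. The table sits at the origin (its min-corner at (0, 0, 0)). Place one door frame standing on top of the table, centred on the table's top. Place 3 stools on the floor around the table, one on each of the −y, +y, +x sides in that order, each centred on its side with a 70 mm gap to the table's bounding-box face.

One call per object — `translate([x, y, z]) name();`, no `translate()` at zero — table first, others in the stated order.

table();
translate([247, 262, 769]) door_frame();
translate([637, -395, 0]) stool();
translate([637, 743, 0]) stool();
translate([1630, 174, 0]) stool();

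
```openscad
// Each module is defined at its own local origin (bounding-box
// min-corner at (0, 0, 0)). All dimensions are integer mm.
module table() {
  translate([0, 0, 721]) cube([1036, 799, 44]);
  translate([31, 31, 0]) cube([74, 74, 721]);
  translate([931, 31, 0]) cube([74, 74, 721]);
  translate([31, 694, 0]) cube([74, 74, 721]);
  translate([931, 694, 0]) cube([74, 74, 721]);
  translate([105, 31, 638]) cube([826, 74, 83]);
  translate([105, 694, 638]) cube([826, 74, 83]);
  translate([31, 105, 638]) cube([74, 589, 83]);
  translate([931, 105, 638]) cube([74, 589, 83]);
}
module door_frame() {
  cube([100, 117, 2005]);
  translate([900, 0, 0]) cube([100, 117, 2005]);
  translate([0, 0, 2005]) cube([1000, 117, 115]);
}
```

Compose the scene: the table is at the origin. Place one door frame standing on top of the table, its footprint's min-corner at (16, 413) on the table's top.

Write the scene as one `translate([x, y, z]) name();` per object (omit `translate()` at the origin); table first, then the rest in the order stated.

table();
translate([16, 413, 765]) door_frame();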